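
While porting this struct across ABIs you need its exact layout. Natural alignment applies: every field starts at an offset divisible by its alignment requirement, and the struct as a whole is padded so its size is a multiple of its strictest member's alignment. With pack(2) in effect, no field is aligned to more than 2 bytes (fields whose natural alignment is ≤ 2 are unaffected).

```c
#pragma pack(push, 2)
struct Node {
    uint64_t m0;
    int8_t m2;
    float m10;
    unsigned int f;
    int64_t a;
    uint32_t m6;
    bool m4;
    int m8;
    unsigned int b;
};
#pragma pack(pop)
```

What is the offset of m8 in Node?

0..8  m0  (8B, 2-aligned)
8..9  m2  (1B, 1-aligned)
9..10  -- padding (1B)
10..14  m10  (4B, 2-aligned)
14..18  f  (4B, 2-aligned)
18..26  a  (8B, 2-aligned)
26..30  m6  (4B, 2-aligned)
30..31  m4  (1B, 1-aligned)
31..32  -- padding (1B)
32..36  m8  (4B, 2-aligned)

32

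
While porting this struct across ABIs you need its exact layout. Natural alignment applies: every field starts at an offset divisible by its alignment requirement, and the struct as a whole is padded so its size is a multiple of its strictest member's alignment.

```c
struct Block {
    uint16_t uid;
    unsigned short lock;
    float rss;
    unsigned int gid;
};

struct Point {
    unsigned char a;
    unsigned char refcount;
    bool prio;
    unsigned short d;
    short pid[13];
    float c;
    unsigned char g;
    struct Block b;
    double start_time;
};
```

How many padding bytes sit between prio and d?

1

Block: uid at 0 (size 2, align 2) → ends 2; lock at 2 (size 2, align 2) → ends 4; rss at 4 (size 4, align 4) → ends 8; gid at 8 (size 4, align 4) → ends 12; total 12 bytes, alignment 4
a at 0 (size 1, align 1) → ends 1
refcount at 1 (size 1, align 1) → ends 2
prio at 2 (size 1, align 1) → ends 3
pad 1 to align 2 for d
d at 4 (size 2, align 2) → ends 6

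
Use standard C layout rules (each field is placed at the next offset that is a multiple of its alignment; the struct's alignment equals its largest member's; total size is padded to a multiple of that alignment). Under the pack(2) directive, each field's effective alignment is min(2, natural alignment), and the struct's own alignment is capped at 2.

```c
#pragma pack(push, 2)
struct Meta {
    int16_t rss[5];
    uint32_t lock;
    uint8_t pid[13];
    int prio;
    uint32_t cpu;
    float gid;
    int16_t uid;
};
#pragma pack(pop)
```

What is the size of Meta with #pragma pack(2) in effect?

42

rss at 0 (size 10, align 2) → ends 10
lock at 10 (size 4, align 2) → ends 14
pid at 14 (size 13, align 1) → ends 27
pad 1 to align 2 for prio
prio at 28 (size 4, align 2) → ends 32
cpu at 32 (size 4, align 2) → ends 36
gid at 36 (size 4, align 2) → ends 40
uid at 40 (size 2, align 2) → ends 42
total 42 bytes, alignment 2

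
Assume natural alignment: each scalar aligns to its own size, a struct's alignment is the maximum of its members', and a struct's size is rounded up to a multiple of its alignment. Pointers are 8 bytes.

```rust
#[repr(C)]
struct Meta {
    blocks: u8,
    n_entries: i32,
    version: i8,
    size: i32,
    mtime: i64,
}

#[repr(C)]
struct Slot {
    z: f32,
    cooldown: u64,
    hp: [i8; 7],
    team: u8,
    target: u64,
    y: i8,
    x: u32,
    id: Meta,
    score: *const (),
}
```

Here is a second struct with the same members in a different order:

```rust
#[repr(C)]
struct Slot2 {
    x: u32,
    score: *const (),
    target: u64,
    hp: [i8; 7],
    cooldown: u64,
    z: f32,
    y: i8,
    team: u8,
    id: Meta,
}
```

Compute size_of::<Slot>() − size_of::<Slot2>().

0

Meta: 0..1  blocks  (1B, 1-aligned); 1..4  -- padding (3B); 4..8  n_entries  (4B, 4-aligned); 8..9  version  (1B, 1-aligned); 9..12  -- padding (3B); 12..16  size  (4B, 4-aligned); 16..24  mtime  (8B, 8-aligned); sizeof = 24, alignof = 8
0..4  z  (4B, 4-aligned)
4..8  -- padding (4B)
8..16  cooldown  (8B, 8-aligned)
16..23  hp  (7B, 1-aligned)
23..24  team  (1B, 1-aligned)
24..32  target  (8B, 8-aligned)
32..33  y  (1B, 1-aligned)
33..36  -- padding (3B)
36..40  x  (4B, 4-aligned)
40..64  id  (24B, 8-aligned)
64..72  score  (8B, 8-aligned)
sizeof = 72, alignof = 8
— Slot2 —
0..4  x  (4B, 4-aligned)
4..8  -- padding (4B)
8..16  score  (8B, 8-aligned)
16..24  target  (8B, 8-aligned)
24..31  hp  (7B, 1-aligned)
31..32  -- padding (1B)
32..40  cooldown  (8B, 8-aligned)
40..44  z  (4B, 4-aligned)
44..45  y  (1B, 1-aligned)
45..46  team  (1B, 1-aligned)
46..48  -- padding (2B)
48..72  id  (24B, 8-aligned)
sizeof = 72, alignof = 8
72 − 72 = 0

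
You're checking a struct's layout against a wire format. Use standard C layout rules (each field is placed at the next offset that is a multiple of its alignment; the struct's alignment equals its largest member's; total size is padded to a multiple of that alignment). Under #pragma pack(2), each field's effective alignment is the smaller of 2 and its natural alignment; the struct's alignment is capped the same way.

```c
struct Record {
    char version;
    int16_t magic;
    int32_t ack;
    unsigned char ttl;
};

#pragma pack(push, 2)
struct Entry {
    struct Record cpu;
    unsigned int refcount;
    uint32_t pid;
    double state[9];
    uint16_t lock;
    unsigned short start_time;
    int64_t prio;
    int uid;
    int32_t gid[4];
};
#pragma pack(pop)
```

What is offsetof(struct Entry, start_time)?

94

Record: version at 0 (size 1, align 1) → ends 1; pad 1 to align 2 for magic; magic at 2 (size 2, align 2) → ends 4; ack at 4 (size 4, align 4) → ends 8; ttl at 8 (size 1, align 1) → ends 9; tail pad 3 to reach multiple of 4; total 12 bytes, alignment 4
cpu at 0 (size 12, align 2) → ends 12
refcount at 12 (size 4, align 2) → ends 16
pid at 16 (size 4, align 2) → ends 20
state at 20 (size 72, align 2) → ends 92
lock at 92 (size 2, align 2) → ends 94
start_time at 94 (size 2, align 2) → ends 96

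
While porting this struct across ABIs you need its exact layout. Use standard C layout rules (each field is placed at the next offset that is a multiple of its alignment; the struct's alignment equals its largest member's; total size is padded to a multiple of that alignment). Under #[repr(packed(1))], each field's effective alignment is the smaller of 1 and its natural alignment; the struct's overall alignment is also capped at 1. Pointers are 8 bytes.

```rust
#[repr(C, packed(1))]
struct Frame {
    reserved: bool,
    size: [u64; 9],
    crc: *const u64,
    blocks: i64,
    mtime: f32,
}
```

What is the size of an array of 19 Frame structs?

@0: reserved [1B, align 1] → 1
@1: size [72B, align 1] → 73
@73: crc [8B, align 1] → 81
@81: blocks [8B, align 1] → 89
@89: mtime [4B, align 1] → 93
size 93, align 1
array of 19: 19 × 93 = 1767

1767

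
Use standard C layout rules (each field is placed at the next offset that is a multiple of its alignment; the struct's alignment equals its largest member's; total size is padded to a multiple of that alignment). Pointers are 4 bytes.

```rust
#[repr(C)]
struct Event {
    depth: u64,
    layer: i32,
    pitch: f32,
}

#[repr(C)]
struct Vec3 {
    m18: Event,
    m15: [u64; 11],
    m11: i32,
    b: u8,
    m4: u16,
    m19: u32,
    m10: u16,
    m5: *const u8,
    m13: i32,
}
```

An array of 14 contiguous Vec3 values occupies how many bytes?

1792

Event: 0..8  depth  (8B, 8-aligned); 8..12  layer  (4B, 4-aligned); 12..16  pitch  (4B, 4-aligned); sizeof = 16, alignof = 8
0..16  m18  (16B, 8-aligned)
16..104  m15  (88B, 8-aligned)
104..108  m11  (4B, 4-aligned)
108..109  b  (1B, 1-aligned)
109..110  -- padding (1B)
110..112  m4  (2B, 2-aligned)
112..116  m19  (4B, 4-aligned)
116..118  m10  (2B, 2-aligned)
118..120  -- padding (2B)
120..124  m5  (4B, 4-aligned)
124..128  m13  (4B, 4-aligned)
sizeof = 128, alignof = 8
array of 14: 14 × 128 = 1792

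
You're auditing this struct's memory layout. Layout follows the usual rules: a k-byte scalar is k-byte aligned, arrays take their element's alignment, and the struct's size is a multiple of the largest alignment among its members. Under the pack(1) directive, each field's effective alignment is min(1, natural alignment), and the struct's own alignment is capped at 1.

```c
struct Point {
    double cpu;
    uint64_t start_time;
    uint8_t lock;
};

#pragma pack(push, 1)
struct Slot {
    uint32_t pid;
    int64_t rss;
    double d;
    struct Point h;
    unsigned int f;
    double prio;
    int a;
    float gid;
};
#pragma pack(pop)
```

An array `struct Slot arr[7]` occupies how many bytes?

448

Point: cpu at 0 (size 8, align 8) → ends 8; start_time at 8 (size 8, align 8) → ends 16; lock at 16 (size 1, align 1) → ends 17; tail pad 7 to reach multiple of 8; total 24 bytes, alignment 8
pid at 0 (size 4, align 1) → ends 4
rss at 4 (size 8, align 1) → ends 12
d at 12 (size 8, align 1) → ends 20
h at 20 (size 24, align 1) → ends 44
f at 44 (size 4, align 1) → ends 48
prio at 48 (size 8, align 1) → ends 56
a at 56 (size 4, align 1) → ends 60
gid at 60 (size 4, align 1) → ends 64
total 64 bytes, alignment 1
array of 7: 7 × 64 = 448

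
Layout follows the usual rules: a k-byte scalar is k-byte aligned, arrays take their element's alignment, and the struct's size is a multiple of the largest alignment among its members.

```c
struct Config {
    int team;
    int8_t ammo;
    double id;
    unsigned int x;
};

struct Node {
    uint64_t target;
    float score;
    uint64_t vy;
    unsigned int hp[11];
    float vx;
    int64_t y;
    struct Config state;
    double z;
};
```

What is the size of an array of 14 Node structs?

Config: 0..4  team  (4B, 4-aligned); 4..5  ammo  (1B, 1-aligned); 5..8  -- padding (3B); 8..16  id  (8B, 8-aligned); 16..20  x  (4B, 4-aligned); 20..24  -- tail padding (4B); sizeof = 24, alignof = 8
0..8  target  (8B, 8-aligned)
8..12  score  (4B, 4-aligned)
12..16  -- padding (4B)
16..24  vy  (8B, 8-aligned)
24..68  hp  (44B, 4-aligned)
68..72  vx  (4B, 4-aligned)
72..80  y  (8B, 8-aligned)
80..104  state  (24B, 8-aligned)
104..112  z  (8B, 8-aligned)
sizeof = 112, alignof = 8
array of 14: 14 × 112 = 1568

1568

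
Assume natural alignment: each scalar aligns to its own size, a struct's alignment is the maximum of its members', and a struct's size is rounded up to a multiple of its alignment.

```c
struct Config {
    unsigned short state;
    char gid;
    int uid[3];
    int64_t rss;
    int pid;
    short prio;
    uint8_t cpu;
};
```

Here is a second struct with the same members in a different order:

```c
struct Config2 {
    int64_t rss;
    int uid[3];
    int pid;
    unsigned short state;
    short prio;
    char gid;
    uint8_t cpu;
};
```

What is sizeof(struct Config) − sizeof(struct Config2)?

0..2  state  (2B, 2-aligned)
2..3  gid  (1B, 1-aligned)
3..4  -- padding (1B)
4..16  uid  (12B, 4-aligned)
16..24  rss  (8B, 8-aligned)
24..28  pid  (4B, 4-aligned)
28..30  prio  (2B, 2-aligned)
30..31  cpu  (1B, 1-aligned)
31..32  -- tail padding (1B)
sizeof = 32, alignof = 8
— Config2 —
0..8  rss  (8B, 8-aligned)
8..20  uid  (12B, 4-aligned)
20..24  pid  (4B, 4-aligned)
24..26  state  (2B, 2-aligned)
26..28  prio  (2B, 2-aligned)
28..29  gid  (1B, 1-aligned)
29..30  cpu  (1B, 1-aligned)
30..32  -- tail padding (2B)
sizeof = 32, alignof = 8
32 − 32 = 0

0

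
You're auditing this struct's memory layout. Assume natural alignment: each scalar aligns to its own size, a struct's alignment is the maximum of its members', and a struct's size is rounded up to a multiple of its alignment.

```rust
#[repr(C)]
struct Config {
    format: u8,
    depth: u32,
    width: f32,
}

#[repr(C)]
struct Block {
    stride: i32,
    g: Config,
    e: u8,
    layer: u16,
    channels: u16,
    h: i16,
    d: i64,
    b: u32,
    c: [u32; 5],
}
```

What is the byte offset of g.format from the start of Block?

4

Config: @0: format [1B, align 1] → 1; +3 pad (align 4); @4: depth [4B, align 4] → 8; @8: width [4B, align 4] → 12; size 12, align 4
@0: stride [4B, align 4] → 4
@4: g [12B, align 4] → 16
within Config: format at 0
4 + 0 = 4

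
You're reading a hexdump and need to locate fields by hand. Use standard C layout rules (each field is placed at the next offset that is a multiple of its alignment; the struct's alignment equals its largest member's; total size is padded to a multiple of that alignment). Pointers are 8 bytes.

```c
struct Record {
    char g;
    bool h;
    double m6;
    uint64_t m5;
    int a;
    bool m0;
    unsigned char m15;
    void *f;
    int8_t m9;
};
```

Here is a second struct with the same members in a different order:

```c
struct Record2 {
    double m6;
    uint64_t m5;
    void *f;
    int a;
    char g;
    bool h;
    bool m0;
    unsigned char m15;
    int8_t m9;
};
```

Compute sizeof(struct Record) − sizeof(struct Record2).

8

0..1  g  (1B, 1-aligned)
1..2  h  (1B, 1-aligned)
2..8  -- padding (6B)
8..16  m6  (8B, 8-aligned)
16..24  m5  (8B, 8-aligned)
24..28  a  (4B, 4-aligned)
28..29  m0  (1B, 1-aligned)
29..30  m15  (1B, 1-aligned)
30..32  -- padding (2B)
32..40  f  (8B, 8-aligned)
40..41  m9  (1B, 1-aligned)
41..48  -- tail padding (7B)
sizeof = 48, alignof = 8
— Record2 —
0..8  m6  (8B, 8-aligned)
8..16  m5  (8B, 8-aligned)
16..24  f  (8B, 8-aligned)
24..28  a  (4B, 4-aligned)
28..29  g  (1B, 1-aligned)
29..30  h  (1B, 1-aligned)
30..31  m0  (1B, 1-aligned)
31..32  m15  (1B, 1-aligned)
32..33  m9  (1B, 1-aligned)
33..40  -- tail padding (7B)
sizeof = 40, alignof = 8
48 − 40 = 8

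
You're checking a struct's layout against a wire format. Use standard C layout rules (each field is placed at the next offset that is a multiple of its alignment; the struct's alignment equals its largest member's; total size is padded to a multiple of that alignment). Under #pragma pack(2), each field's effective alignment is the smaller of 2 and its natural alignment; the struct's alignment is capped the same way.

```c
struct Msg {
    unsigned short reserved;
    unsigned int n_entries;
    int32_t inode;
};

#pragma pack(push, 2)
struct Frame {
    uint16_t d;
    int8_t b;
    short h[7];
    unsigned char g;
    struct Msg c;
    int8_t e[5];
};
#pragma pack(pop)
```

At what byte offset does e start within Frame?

Msg: @0: reserved [2B, align 2] → 2; +2 pad (align 4); @4: n_entries [4B, align 4] → 8; @8: inode [4B, align 4] → 12; size 12, align 4
@0: d [2B, align 2] → 2
@2: b [1B, align 1] → 3
+1 pad (align 2)
@4: h [14B, align 2] → 18
@18: g [1B, align 1] → 19
+1 pad (align 2)
@20: c [12B, align 2] → 32
@32: e [5B, align 1] → 37

32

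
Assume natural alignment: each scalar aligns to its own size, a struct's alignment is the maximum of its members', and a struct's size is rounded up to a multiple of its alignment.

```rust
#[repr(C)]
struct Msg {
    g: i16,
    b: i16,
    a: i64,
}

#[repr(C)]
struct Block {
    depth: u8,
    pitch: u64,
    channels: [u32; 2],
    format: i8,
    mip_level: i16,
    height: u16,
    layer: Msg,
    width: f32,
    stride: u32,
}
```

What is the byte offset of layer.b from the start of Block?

Msg: g at 0 (size 2, align 2) → ends 2; b at 2 (size 2, align 2) → ends 4; pad 4 to align 8 for a; a at 8 (size 8, align 8) → ends 16; total 16 bytes, alignment 8
depth at 0 (size 1, align 1) → ends 1
pad 7 to align 8 for pitch
pitch at 8 (size 8, align 8) → ends 16
channels at 16 (size 8, align 4) → ends 24
format at 24 (size 1, align 1) → ends 25
pad 1 to align 2 for mip_level
mip_level at 26 (size 2, align 2) → ends 28
height at 28 (size 2, align 2) → ends 30
pad 2 to align 8 for layer
layer at 32 (size 16, align 8) → ends 48
within Msg: b at 2
32 + 2 = 34

34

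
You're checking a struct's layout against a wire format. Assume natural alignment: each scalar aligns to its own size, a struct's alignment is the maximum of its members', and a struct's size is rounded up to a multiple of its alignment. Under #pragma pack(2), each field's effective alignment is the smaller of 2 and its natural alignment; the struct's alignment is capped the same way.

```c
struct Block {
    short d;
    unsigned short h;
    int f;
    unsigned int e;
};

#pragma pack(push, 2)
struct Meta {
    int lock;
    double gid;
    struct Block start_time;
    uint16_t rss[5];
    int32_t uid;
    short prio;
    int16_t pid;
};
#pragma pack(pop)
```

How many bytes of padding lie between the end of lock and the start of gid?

Block: 0..2  d  (2B, 2-aligned); 2..4  h  (2B, 2-aligned); 4..8  f  (4B, 4-aligned); 8..12  e  (4B, 4-aligned); sizeof = 12, alignof = 4
0..4  lock  (4B, 2-aligned)
4..12  gid  (8B, 2-aligned)

0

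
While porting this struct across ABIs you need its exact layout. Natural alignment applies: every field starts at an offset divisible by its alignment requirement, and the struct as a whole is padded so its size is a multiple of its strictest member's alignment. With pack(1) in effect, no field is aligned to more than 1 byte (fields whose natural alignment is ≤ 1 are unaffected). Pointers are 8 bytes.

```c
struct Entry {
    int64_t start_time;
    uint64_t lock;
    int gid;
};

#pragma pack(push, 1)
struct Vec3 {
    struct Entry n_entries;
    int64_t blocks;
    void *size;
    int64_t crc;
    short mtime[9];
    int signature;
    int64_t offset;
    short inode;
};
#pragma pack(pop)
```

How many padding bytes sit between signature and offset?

Entry: @0: start_time [8B, align 8] → 8; @8: lock [8B, align 8] → 16; @16: gid [4B, align 4] → 20; +4 tail pad (align 8); size 24, align 8
@0: n_entries [24B, align 1] → 24
@24: blocks [8B, align 1] → 32
@32: size [8B, align 1] → 40
@40: crc [8B, align 1] → 48
@48: mtime [18B, align 1] → 66
@66: signature [4B, align 1] → 70
@70: offset [8B, align 1] → 78

0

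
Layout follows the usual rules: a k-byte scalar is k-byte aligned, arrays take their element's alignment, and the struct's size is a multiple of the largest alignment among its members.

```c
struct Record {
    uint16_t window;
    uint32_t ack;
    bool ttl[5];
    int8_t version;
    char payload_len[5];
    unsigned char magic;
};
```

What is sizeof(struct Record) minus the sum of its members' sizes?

2

window at 0 (size 2, align 2) → ends 2
pad 2 to align 4 for ack
ack at 4 (size 4, align 4) → ends 8
ttl at 8 (size 5, align 1) → ends 13
version at 13 (size 1, align 1) → ends 14
payload_len at 14 (size 5, align 1) → ends 19
magic at 19 (size 1, align 1) → ends 20
total 20 bytes, alignment 4
data bytes 18, size 20 → padding 2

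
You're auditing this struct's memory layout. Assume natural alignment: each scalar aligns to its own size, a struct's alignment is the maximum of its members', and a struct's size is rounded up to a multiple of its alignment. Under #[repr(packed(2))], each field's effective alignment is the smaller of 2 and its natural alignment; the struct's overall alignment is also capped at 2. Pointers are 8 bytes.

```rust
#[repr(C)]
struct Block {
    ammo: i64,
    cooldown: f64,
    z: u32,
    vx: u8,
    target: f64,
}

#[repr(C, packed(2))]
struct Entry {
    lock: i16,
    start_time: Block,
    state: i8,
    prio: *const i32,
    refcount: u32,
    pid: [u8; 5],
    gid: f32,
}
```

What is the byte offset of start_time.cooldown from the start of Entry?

10

Block: @0: ammo [8B, align 8] → 8; @8: cooldown [8B, align 8] → 16; @16: z [4B, align 4] → 20; @20: vx [1B, align 1] → 21; +3 pad (align 8); @24: target [8B, align 8] → 32; size 32, align 8
@0: lock [2B, align 2] → 2
@2: start_time [32B, align 2] → 34
within Block: cooldown at 8
2 + 8 = 10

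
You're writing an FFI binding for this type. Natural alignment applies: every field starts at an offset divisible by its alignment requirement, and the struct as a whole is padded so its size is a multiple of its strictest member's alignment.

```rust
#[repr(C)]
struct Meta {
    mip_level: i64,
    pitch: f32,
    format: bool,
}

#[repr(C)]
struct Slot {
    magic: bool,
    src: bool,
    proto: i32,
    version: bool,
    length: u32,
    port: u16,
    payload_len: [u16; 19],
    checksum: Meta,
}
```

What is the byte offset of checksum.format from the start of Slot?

Meta: @0: mip_level [8B, align 8] → 8; @8: pitch [4B, align 4] → 12; @12: format [1B, align 1] → 13; +3 tail pad (align 8); size 16, align 8
@0: magic [1B, align 1] → 1
@1: src [1B, align 1] → 2
+2 pad (align 4)
@4: proto [4B, align 4] → 8
@8: version [1B, align 1] → 9
+3 pad (align 4)
@12: length [4B, align 4] → 16
@16: port [2B, align 2] → 18
@18: payload_len [38B, align 2] → 56
@56: checksum [16B, align 8] → 72
within Meta: format at 12
56 + 12 = 68

68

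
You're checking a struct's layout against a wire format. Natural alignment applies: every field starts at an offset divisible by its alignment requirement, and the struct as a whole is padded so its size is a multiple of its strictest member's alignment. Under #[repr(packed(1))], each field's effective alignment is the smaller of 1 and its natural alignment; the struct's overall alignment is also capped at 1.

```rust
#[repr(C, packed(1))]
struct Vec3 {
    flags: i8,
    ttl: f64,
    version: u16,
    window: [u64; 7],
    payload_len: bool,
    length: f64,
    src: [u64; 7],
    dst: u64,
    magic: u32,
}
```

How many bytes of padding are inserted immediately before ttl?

0

0..1  flags  (1B, 1-aligned)
1..9  ttl  (8B, 1-aligned)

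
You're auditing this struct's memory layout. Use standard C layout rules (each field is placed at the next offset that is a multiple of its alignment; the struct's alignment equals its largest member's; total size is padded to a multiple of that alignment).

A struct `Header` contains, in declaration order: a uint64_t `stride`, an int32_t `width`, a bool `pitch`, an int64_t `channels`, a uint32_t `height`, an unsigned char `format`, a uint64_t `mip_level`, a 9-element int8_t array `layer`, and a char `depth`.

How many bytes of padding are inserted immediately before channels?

@0: stride [8B, align 8] → 8
@8: width [4B, align 4] → 12
@12: pitch [1B, align 1] → 13
+3 pad (align 8)
@16: channels [8B, align 8] → 24

3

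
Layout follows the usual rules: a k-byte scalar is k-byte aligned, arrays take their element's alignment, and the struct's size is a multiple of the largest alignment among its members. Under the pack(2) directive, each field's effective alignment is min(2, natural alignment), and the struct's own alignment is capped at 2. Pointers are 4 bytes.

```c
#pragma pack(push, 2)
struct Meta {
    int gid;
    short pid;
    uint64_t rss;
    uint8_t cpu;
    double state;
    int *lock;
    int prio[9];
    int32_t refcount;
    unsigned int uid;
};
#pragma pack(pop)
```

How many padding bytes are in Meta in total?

1

gid at 0 (size 4, align 2) → ends 4
pid at 4 (size 2, align 2) → ends 6
rss at 6 (size 8, align 2) → ends 14
cpu at 14 (size 1, align 1) → ends 15
pad 1 to align 2 for state
state at 16 (size 8, align 2) → ends 24
lock at 24 (size 4, align 2) → ends 28
prio at 28 (size 36, align 2) → ends 64
refcount at 64 (size 4, align 2) → ends 68
uid at 68 (size 4, align 2) → ends 72
total 72 bytes, alignment 2
data bytes 71, size 72 → padding 1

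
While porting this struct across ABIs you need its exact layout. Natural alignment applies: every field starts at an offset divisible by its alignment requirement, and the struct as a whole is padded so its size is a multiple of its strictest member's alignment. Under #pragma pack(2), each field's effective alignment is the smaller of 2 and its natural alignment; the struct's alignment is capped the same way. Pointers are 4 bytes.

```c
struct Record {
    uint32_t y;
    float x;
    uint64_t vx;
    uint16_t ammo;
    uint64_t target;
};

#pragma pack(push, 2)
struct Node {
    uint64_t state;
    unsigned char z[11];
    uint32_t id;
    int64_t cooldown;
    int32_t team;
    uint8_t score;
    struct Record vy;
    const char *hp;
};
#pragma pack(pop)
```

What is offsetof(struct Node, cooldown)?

24

Record: y at 0 (size 4, align 4) → ends 4; x at 4 (size 4, align 4) → ends 8; vx at 8 (size 8, align 8) → ends 16; ammo at 16 (size 2, align 2) → ends 18; pad 6 to align 8 for target; target at 24 (size 8, align 8) → ends 32; total 32 bytes, alignment 8
state at 0 (size 8, align 2) → ends 8
z at 8 (size 11, align 1) → ends 19
pad 1 to align 2 for id
id at 20 (size 4, align 2) → ends 24
cooldown at 24 (size 8, align 2) → ends 32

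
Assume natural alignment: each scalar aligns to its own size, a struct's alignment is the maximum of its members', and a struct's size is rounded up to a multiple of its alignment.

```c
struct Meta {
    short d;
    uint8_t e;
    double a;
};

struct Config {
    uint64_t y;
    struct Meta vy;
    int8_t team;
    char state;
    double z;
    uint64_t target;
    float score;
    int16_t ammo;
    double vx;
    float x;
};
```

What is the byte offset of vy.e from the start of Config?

Meta: d at 0 (size 2, align 2) → ends 2; e at 2 (size 1, align 1) → ends 3; pad 5 to align 8 for a; a at 8 (size 8, align 8) → ends 16; total 16 bytes, alignment 8
y at 0 (size 8, align 8) → ends 8
vy at 8 (size 16, align 8) → ends 24
within Meta: e at 2
8 + 2 = 10

10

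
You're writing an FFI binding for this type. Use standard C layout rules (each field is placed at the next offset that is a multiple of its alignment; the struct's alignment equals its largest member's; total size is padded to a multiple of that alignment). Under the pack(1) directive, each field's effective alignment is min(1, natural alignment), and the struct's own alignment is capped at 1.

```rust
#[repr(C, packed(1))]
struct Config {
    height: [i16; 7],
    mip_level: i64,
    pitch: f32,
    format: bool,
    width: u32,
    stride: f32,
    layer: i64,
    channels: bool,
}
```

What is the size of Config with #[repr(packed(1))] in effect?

44

@0: height [14B, align 1] → 14
@14: mip_level [8B, align 1] → 22
@22: pitch [4B, align 1] → 26
@26: format [1B, align 1] → 27
@27: width [4B, align 1] → 31
@31: stride [4B, align 1] → 35
@35: layer [8B, align 1] → 43
@43: channels [1B, align 1] → 44
size 44, align 1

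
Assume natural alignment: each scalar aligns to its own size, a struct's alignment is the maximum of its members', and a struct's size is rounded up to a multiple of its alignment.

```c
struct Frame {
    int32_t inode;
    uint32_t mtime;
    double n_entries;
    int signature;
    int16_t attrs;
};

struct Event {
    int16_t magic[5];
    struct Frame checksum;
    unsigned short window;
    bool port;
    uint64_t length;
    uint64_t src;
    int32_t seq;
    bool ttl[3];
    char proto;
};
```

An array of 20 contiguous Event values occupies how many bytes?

Frame: 0..4  inode  (4B, 4-aligned); 4..8  mtime  (4B, 4-aligned); 8..16  n_entries  (8B, 8-aligned); 16..20  signature  (4B, 4-aligned); 20..22  attrs  (2B, 2-aligned); 22..24  -- tail padding (2B); sizeof = 24, alignof = 8
0..10  magic  (10B, 2-aligned)
10..16  -- padding (6B)
16..40  checksum  (24B, 8-aligned)
40..42  window  (2B, 2-aligned)
42..43  port  (1B, 1-aligned)
43..48  -- padding (5B)
48..56  length  (8B, 8-aligned)
56..64  src  (8B, 8-aligned)
64..68  seq  (4B, 4-aligned)
68..71  ttl  (3B, 1-aligned)
71..72  proto  (1B, 1-aligned)
sizeof = 72, alignof = 8
array of 20: 20 × 72 = 1440

1440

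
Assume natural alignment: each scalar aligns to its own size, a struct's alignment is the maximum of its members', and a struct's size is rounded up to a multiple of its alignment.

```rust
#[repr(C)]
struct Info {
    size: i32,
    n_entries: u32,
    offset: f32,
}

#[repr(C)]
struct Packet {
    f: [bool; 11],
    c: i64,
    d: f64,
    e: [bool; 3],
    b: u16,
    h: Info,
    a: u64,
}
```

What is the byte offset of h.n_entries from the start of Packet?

44

Info: 0..4  size  (4B, 4-aligned); 4..8  n_entries  (4B, 4-aligned); 8..12  offset  (4B, 4-aligned); sizeof = 12, alignof = 4
0..11  f  (11B, 1-aligned)
11..16  -- padding (5B)
16..24  c  (8B, 8-aligned)
24..32  d  (8B, 8-aligned)
32..35  e  (3B, 1-aligned)
35..36  -- padding (1B)
36..38  b  (2B, 2-aligned)
38..40  -- padding (2B)
40..52  h  (12B, 4-aligned)
within Info: n_entries at 4
40 + 4 = 44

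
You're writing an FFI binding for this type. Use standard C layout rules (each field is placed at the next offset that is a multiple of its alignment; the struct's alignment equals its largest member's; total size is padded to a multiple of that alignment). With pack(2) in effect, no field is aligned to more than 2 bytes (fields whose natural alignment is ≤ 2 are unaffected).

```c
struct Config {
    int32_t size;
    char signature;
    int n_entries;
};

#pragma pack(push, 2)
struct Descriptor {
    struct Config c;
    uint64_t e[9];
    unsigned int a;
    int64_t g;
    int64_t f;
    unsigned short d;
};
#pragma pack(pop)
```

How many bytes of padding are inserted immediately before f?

0

Config: size at 0 (size 4, align 4) → ends 4; signature at 4 (size 1, align 1) → ends 5; pad 3 to align 4 for n_entries; n_entries at 8 (size 4, align 4) → ends 12; total 12 bytes, alignment 4
c at 0 (size 12, align 2) → ends 12
e at 12 (size 72, align 2) → ends 84
a at 84 (size 4, align 2) → ends 88
g at 88 (size 8, align 2) → ends 96
f at 96 (size 8, align 2) → ends 104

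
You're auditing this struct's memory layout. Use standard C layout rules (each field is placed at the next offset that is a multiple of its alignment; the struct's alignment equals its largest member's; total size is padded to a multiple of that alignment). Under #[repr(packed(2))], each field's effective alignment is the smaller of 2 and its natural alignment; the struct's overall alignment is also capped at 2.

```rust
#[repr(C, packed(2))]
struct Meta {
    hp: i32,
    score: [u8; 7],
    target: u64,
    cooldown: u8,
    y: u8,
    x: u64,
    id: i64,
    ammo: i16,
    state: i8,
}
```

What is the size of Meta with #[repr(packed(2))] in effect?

hp at 0 (size 4, align 2) → ends 4
score at 4 (size 7, align 1) → ends 11
pad 1 to align 2 for target
target at 12 (size 8, align 2) → ends 20
cooldown at 20 (size 1, align 1) → ends 21
y at 21 (size 1, align 1) → ends 22
x at 22 (size 8, align 2) → ends 30
id at 30 (size 8, align 2) → ends 38
ammo at 38 (size 2, align 2) → ends 40
state at 40 (size 1, align 1) → ends 41
tail pad 1 to reach multiple of 2
total 42 bytes, alignment 2

42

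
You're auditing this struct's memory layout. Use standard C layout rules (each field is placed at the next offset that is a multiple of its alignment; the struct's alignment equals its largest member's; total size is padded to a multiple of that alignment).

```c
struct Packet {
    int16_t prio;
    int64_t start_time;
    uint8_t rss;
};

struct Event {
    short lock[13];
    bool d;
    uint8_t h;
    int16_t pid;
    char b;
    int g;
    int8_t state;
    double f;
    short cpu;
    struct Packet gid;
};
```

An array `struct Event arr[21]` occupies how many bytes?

1680

Packet: prio at 0 (size 2, align 2) → ends 2; pad 6 to align 8 for start_time; start_time at 8 (size 8, align 8) → ends 16; rss at 16 (size 1, align 1) → ends 17; tail pad 7 to reach multiple of 8; total 24 bytes, alignment 8
lock at 0 (size 26, align 2) → ends 26
d at 26 (size 1, align 1) → ends 27
h at 27 (size 1, align 1) → ends 28
pid at 28 (size 2, align 2) → ends 30
b at 30 (size 1, align 1) → ends 31
pad 1 to align 4 for g
g at 32 (size 4, align 4) → ends 36
state at 36 (size 1, align 1) → ends 37
pad 3 to align 8 for f
f at 40 (size 8, align 8) → ends 48
cpu at 48 (size 2, align 2) → ends 50
pad 6 to align 8 for gid
gid at 56 (size 24, align 8) → ends 80
total 80 bytes, alignment 8
array of 21: 21 × 80 = 1680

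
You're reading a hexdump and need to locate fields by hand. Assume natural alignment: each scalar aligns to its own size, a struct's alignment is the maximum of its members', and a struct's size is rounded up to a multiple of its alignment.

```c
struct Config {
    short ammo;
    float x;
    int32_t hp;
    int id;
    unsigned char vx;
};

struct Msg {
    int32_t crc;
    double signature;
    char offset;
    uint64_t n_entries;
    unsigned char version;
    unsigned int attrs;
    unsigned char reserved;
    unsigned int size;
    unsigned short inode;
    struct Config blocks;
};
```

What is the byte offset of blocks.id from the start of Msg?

Config: @0: ammo [2B, align 2] → 2; +2 pad (align 4); @4: x [4B, align 4] → 8; @8: hp [4B, align 4] → 12; @12: id [4B, align 4] → 16; @16: vx [1B, align 1] → 17; +3 tail pad (align 4); size 20, align 4
@0: crc [4B, align 4] → 4
+4 pad (align 8)
@8: signature [8B, align 8] → 16
@16: offset [1B, align 1] → 17
+7 pad (align 8)
@24: n_entries [8B, align 8] → 32
@32: version [1B, align 1] → 33
+3 pad (align 4)
@36: attrs [4B, align 4] → 40
@40: reserved [1B, align 1] → 41
+3 pad (align 4)
@44: size [4B, align 4] → 48
@48: inode [2B, align 2] → 50
+2 pad (align 4)
@52: blocks [20B, align 4] → 72
within Config: id at 12
52 + 12 = 64

64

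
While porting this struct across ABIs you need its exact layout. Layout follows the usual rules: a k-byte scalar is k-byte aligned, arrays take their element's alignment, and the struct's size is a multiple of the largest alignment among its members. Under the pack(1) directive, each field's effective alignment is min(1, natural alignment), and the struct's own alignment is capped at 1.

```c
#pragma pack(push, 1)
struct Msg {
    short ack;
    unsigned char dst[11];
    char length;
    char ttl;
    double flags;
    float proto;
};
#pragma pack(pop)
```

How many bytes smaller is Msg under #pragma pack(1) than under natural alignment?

5

natural layout:
  ack at 0 (size 2, align 2) → ends 2
  dst at 2 (size 11, align 1) → ends 13
  length at 13 (size 1, align 1) → ends 14
  ttl at 14 (size 1, align 1) → ends 15
  pad 1 to align 8 for flags
  flags at 16 (size 8, align 8) → ends 24
  proto at 24 (size 4, align 4) → ends 28
  tail pad 4 to reach multiple of 8
  total 32 bytes, alignment 8
packed(1) layout:
  ack at 0 (size 2, align 1) → ends 2
  dst at 2 (size 11, align 1) → ends 13
  length at 13 (size 1, align 1) → ends 14
  ttl at 14 (size 1, align 1) → ends 15
  flags at 15 (size 8, align 1) → ends 23
  proto at 23 (size 4, align 1) → ends 27
  total 27 bytes, alignment 1
32 − 27 = 5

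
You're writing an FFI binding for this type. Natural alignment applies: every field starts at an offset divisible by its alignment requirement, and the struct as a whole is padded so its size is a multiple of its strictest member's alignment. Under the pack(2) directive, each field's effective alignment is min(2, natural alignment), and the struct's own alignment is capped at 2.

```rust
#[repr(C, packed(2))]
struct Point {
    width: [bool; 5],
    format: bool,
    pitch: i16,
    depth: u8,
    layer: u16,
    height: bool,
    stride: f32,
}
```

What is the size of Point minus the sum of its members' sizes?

2

@0: width [5B, align 1] → 5
@5: format [1B, align 1] → 6
@6: pitch [2B, align 2] → 8
@8: depth [1B, align 1] → 9
+1 pad (align 2)
@10: layer [2B, align 2] → 12
@12: height [1B, align 1] → 13
+1 pad (align 2)
@14: stride [4B, align 2] → 18
size 18, align 2
data bytes 16, size 18 → padding 2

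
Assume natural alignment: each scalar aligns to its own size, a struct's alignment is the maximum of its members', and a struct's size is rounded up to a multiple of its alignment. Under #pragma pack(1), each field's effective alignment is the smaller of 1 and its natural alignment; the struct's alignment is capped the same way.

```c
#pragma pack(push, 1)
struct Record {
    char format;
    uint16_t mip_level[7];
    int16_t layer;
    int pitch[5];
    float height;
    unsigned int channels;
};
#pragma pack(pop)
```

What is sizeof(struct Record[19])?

0..1  format  (1B, 1-aligned)
1..15  mip_level  (14B, 1-aligned)
15..17  layer  (2B, 1-aligned)
17..37  pitch  (20B, 1-aligned)
37..41  height  (4B, 1-aligned)
41..45  channels  (4B, 1-aligned)
sizeof = 45, alignof = 1
array of 19: 19 × 45 = 855

855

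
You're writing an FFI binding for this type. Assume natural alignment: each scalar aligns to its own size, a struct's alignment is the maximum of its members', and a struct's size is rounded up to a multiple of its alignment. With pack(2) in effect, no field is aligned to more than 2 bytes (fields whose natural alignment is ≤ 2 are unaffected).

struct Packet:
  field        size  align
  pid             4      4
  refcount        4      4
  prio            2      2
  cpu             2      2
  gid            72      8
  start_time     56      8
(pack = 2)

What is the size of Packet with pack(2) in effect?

140

@0: pid [4B, align 2] → 4
@4: refcount [4B, align 2] → 8
@8: prio [2B, align 2] → 10
@10: cpu [2B, align 2] → 12
@12: gid [72B, align 2] → 84
@84: start_time [56B, align 2] → 140
size 140, align 2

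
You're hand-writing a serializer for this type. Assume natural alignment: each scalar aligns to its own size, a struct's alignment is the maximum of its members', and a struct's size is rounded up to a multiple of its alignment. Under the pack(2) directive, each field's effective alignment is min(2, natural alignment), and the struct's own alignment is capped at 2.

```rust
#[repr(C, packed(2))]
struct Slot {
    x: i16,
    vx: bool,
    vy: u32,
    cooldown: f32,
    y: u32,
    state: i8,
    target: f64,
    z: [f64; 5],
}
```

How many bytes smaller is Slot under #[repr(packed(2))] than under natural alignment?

6

natural layout:
  0..2  x  (2B, 2-aligned)
  2..3  vx  (1B, 1-aligned)
  3..4  -- padding (1B)
  4..8  vy  (4B, 4-aligned)
  8..12  cooldown  (4B, 4-aligned)
  12..16  y  (4B, 4-aligned)
  16..17  state  (1B, 1-aligned)
  17..24  -- padding (7B)
  24..32  target  (8B, 8-aligned)
  32..72  z  (40B, 8-aligned)
  sizeof = 72, alignof = 8
packed(2) layout:
  0..2  x  (2B, 2-aligned)
  2..3  vx  (1B, 1-aligned)
  3..4  -- padding (1B)
  4..8  vy  (4B, 2-aligned)
  8..12  cooldown  (4B, 2-aligned)
  12..16  y  (4B, 2-aligned)
  16..17  state  (1B, 1-aligned)
  17..18  -- padding (1B)
  18..26  target  (8B, 2-aligned)
  26..66  z  (40B, 2-aligned)
  sizeof = 66, alignof = 2
72 − 66 = 6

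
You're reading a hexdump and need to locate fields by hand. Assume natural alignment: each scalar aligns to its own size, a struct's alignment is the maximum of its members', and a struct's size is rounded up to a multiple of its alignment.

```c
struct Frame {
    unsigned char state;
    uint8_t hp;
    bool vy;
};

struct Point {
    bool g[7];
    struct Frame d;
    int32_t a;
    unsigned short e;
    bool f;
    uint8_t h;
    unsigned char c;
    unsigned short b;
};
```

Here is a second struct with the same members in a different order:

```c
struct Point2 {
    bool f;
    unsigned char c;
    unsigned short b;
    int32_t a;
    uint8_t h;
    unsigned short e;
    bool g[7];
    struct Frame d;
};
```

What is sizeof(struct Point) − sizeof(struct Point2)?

0

Frame: state at 0 (size 1, align 1) → ends 1; hp at 1 (size 1, align 1) → ends 2; vy at 2 (size 1, align 1) → ends 3; total 3 bytes, alignment 1
g at 0 (size 7, align 1) → ends 7
d at 7 (size 3, align 1) → ends 10
pad 2 to align 4 for a
a at 12 (size 4, align 4) → ends 16
e at 16 (size 2, align 2) → ends 18
f at 18 (size 1, align 1) → ends 19
h at 19 (size 1, align 1) → ends 20
c at 20 (size 1, align 1) → ends 21
pad 1 to align 2 for b
b at 22 (size 2, align 2) → ends 24
total 24 bytes, alignment 4
— Point2 —
f at 0 (size 1, align 1) → ends 1
c at 1 (size 1, align 1) → ends 2
b at 2 (size 2, align 2) → ends 4
a at 4 (size 4, align 4) → ends 8
h at 8 (size 1, align 1) → ends 9
pad 1 to align 2 for e
e at 10 (size 2, align 2) → ends 12
g at 12 (size 7, align 1) → ends 19
d at 19 (size 3, align 1) → ends 22
tail pad 2 to reach multiple of 4
total 24 bytes, alignment 4
24 − 24 = 0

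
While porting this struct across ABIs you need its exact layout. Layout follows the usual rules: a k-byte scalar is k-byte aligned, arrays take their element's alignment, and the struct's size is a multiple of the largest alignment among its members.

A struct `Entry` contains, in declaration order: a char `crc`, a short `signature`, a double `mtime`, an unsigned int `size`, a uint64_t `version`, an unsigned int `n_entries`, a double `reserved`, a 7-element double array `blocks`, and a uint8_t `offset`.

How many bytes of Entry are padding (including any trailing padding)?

0..1  crc  (1B, 1-aligned)
1..2  -- padding (1B)
2..4  signature  (2B, 2-aligned)
4..8  -- padding (4B)
8..16  mtime  (8B, 8-aligned)
16..20  size  (4B, 4-aligned)
20..24  -- padding (4B)
24..32  version  (8B, 8-aligned)
32..36  n_entries  (4B, 4-aligned)
36..40  -- padding (4B)
40..48  reserved  (8B, 8-aligned)
48..104  blocks  (56B, 8-aligned)
104..105  offset  (1B, 1-aligned)
105..112  -- tail padding (7B)
sizeof = 112, alignof = 8
data bytes 92, size 112 → padding 20

20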